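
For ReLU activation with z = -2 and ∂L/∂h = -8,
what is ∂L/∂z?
∂L/∂z = 0

h = ReLU(-2) = 0
Since z < 0: ∂h/∂z = 0
∂L/∂z = ∂L/∂h · ∂h/∂z = -8 × 0 = 0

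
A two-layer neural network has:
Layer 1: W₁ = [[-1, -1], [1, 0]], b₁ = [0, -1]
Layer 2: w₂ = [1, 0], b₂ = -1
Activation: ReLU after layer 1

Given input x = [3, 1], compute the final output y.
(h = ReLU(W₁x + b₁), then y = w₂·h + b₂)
y = -1

Layer 1 pre-activation: z₁ = [-4, 2]
After ReLU: h = [0, 2]
Layer 2 output: y = 1×0 + 0×2 + -1 = -1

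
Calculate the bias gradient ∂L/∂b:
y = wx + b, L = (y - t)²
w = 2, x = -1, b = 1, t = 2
∂L/∂b = -6

y = wx + b = (2)(-1) + 1 = -1
∂L/∂y = 2(y - t) = 2(-1 - 2) = -6
∂y/∂b = 1
∂L/∂b = ∂L/∂y · ∂y/∂b = -6 × 1 = -6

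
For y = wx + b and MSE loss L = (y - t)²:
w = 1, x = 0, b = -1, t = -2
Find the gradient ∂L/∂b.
∂L/∂b = 2

y = wx + b = (1)(0) + -1 = -1
∂L/∂y = 2(y - t) = 2(-1 - -2) = 2
∂y/∂b = 1
∂L/∂b = ∂L/∂y · ∂y/∂b = 2 × 1 = 2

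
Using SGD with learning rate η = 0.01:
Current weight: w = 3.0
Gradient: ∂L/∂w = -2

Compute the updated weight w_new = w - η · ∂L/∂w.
w_new = 3.02

w_new = w - η·∂L/∂w = 3.0 - 0.01×(-2) = 3.0 - (-0.02) = 3.02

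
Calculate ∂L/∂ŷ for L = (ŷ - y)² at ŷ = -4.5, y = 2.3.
∂L/∂ŷ = -13.6

∂L/∂ŷ = 2(ŷ - y) = 2(-4.5 - 2.3) = 2(-6.8) = -13.6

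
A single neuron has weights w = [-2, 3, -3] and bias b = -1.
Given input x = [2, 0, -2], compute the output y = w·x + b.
y = 1

y = (-2)(2) + (3)(0) + (-3)(-2) + -1 = 1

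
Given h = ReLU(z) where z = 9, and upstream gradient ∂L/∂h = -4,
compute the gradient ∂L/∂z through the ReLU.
∂L/∂z = -4

h = ReLU(9) = 9
Since z > 0: ∂h/∂z = 1
∂L/∂z = ∂L/∂h · ∂h/∂z = -4 × 1 = -4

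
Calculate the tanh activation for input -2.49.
-0.9863

tanh(-2.49) = (e^(-2.49) - e^(2.49))/(e^(-2.49) + e^(2.49)) = -0.9863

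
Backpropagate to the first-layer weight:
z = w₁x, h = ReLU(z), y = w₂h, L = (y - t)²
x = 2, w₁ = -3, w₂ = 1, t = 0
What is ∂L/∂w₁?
∂L/∂w₁ = 0

Forward pass:
z = w₁x = -3×2 = -6
h = ReLU(-6) = 0
y = w₂h = 1×0 = 0

Backward pass:
∂L/∂y = 2(y - t) = 2(0 - 0) = 0
∂y/∂h = w₂ = 1
∂h/∂z = 0 (ReLU derivative)
∂z/∂w₁ = x = 2

∂L/∂w₁ = 0 × 1 × 0 × 2 = 0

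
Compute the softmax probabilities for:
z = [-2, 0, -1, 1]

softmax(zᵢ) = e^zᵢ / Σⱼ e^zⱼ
p = [0.0321, 0.2369, 0.0871, 0.6439]

exp(z) = [0.1353, 1, 0.3679, 2.718]
Sum = 4.221
p = [0.0321, 0.2369, 0.0871, 0.6439]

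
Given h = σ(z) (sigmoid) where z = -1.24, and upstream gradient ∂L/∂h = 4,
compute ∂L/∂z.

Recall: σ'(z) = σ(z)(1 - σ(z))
∂L/∂z = 0.6963

σ(-1.24) = 0.2244
σ'(-1.24) = σ(-1.24)(1 - σ(-1.24)) = 0.2244 × 0.7756 = 0.1741
∂L/∂z = ∂L/∂h · σ'(z) = 4 × 0.1741 = 0.6963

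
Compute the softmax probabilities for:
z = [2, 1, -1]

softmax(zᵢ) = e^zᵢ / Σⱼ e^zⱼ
p = [0.7054, 0.2595, 0.0351]

exp(z) = [7.389, 2.718, 0.3679]
Sum = 10.48
p = [0.7054, 0.2595, 0.0351]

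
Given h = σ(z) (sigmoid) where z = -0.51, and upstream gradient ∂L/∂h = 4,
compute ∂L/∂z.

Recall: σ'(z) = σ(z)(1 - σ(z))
∂L/∂z = 0.9377

σ(-0.51) = 0.3752
σ'(-0.51) = σ(-0.51)(1 - σ(-0.51)) = 0.3752 × 0.6248 = 0.2344
∂L/∂z = ∂L/∂h · σ'(z) = 4 × 0.2344 = 0.9377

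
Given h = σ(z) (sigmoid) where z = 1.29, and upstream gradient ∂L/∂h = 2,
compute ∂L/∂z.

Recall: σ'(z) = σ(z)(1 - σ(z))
∂L/∂z = 0.3385

σ(1.29) = 0.7841
σ'(1.29) = σ(1.29)(1 - σ(1.29)) = 0.7841 × 0.2159 = 0.1693
∂L/∂z = ∂L/∂h · σ'(z) = 2 × 0.1693 = 0.3385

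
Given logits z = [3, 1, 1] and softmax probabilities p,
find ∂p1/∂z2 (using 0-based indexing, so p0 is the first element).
∂p1/∂z2 = -0.01134

p = softmax(z) = [0.787, 0.1065, 0.1065]
p1 = 0.1065, p2 = 0.1065

∂p1/∂z2 = -p1 × p2 = -0.1065 × 0.1065 = -0.01134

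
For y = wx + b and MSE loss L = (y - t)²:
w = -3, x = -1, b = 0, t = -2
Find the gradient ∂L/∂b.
∂L/∂b = 10

y = wx + b = (-3)(-1) + 0 = 3
∂L/∂y = 2(y - t) = 2(3 - -2) = 10
∂y/∂b = 1
∂L/∂b = ∂L/∂y · ∂y/∂b = 10 × 1 = 10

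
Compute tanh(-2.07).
-0.9687

tanh(-2.07) = (e^(-2.07) - e^(2.07))/(e^(-2.07) + e^(2.07)) = -0.9687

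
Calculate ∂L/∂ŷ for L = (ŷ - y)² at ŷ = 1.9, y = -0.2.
∂L/∂ŷ = 4.2

∂L/∂ŷ = 2(ŷ - y) = 2(1.9 - -0.2) = 2(2.1) = 4.2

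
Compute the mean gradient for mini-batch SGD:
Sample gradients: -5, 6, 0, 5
Average gradient = 1.5

Average = (1/4)(-5 + 6 + 0 + 5) = 6/4 = 1.5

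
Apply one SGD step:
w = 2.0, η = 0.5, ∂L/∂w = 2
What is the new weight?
w_new = 1

w_new = w - η·∂L/∂w = 2.0 - 0.5×(2) = 2.0 - (1) = 1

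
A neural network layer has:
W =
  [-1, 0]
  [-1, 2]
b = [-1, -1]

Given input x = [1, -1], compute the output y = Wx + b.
y = [-2, -4]

Wx = [-1×1 + 0×-1, -1×1 + 2×-1]
   = [-1, -3]
y = Wx + b = [-1 + -1, -3 + -1] = [-2, -4]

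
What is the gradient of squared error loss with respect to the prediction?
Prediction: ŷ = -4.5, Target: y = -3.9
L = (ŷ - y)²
∂L/∂ŷ = -1.2

∂L/∂ŷ = 2(ŷ - y) = 2(-4.5 - -3.9) = 2(-0.6) = -1.2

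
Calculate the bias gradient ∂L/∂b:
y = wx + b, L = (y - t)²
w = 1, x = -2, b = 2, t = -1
∂L/∂b = 2

y = wx + b = (1)(-2) + 2 = 0
∂L/∂y = 2(y - t) = 2(0 - -1) = 2
∂y/∂b = 1
∂L/∂b = ∂L/∂y · ∂y/∂b = 2 × 1 = 2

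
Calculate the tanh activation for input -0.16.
-0.1586

tanh(-0.16) = (e^(-0.16) - e^(0.16))/(e^(-0.16) + e^(0.16)) = -0.1586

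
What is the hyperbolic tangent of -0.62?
-0.5511

tanh(-0.62) = (e^(-0.62) - e^(0.62))/(e^(-0.62) + e^(0.62)) = -0.5511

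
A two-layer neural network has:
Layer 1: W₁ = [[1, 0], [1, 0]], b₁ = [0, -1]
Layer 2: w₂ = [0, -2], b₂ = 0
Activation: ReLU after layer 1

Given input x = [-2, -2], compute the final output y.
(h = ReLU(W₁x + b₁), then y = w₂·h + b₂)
y = 0

Layer 1 pre-activation: z₁ = [-2, -3]
After ReLU: h = [0, 0]
Layer 2 output: y = 0×0 + -2×0 + 0 = 0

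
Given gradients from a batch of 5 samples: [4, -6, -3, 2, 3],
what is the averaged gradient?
Average gradient = 0

Average = (1/5)(4 + -6 + -3 + 2 + 3) = 0/5 = 0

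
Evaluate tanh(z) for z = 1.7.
0.9354

tanh(1.7) = (e^(1.7) - e^(-1.7))/(e^(1.7) + e^(-1.7)) = 0.9354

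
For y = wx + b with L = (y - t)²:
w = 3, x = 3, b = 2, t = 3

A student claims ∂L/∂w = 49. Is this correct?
Incorrect

y = (3)(3) + 2 = 11
∂L/∂y = 2(y - t) = 2(11 - 3) = 16
∂y/∂w = x = 3
∂L/∂w = 16 × 3 = 48

Claimed value: 49
Incorrect: The correct gradient is 48.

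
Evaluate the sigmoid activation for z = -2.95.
0.04974

sigmoid(-2.95) = 1/(1 + e^(2.95)) = 1/(1 + 19.11) = 0.04974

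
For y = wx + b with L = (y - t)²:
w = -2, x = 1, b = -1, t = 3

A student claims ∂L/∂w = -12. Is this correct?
Correct

y = (-2)(1) + -1 = -3
∂L/∂y = 2(y - t) = 2(-3 - 3) = -12
∂y/∂w = x = 1
∂L/∂w = -12 × 1 = -12

Claimed value: -12
Correct: The correct gradient is -12.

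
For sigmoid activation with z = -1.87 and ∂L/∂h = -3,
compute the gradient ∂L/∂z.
∂L/∂z = -0.3471

σ(-1.87) = 0.1335
σ'(-1.87) = σ(-1.87)(1 - σ(-1.87)) = 0.1335 × 0.8665 = 0.1157
∂L/∂z = ∂L/∂h · σ'(z) = -3 × 0.1157 = -0.3471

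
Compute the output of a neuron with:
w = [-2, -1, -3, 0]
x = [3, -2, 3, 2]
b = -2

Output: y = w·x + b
y = -15

y = (-2)(3) + (-1)(-2) + (-3)(3) + (0)(2) + -2 = -15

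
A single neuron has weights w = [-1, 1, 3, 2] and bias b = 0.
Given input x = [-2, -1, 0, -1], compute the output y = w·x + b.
y = -1

y = (-1)(-2) + (1)(-1) + (3)(0) + (2)(-1) + 0 = -1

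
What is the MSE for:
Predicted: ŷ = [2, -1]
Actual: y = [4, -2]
MSE = 2.5

MSE = (1/2)((2-4)² + (-1--2)²) = (1/2)(4 + 1) = 2.5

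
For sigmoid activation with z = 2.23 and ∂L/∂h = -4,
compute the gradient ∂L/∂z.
∂L/∂z = -0.3506

σ(2.23) = 0.9029
σ'(2.23) = σ(2.23)(1 - σ(2.23)) = 0.9029 × 0.09709 = 0.08766
∂L/∂z = ∂L/∂h · σ'(z) = -4 × 0.08766 = -0.3506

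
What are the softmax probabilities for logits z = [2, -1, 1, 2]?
p = [0.4136, 0.0206, 0.1522, 0.4136]

exp(z) = [7.389, 0.3679, 2.718, 7.389]
Sum = 17.86
p = [0.4136, 0.0206, 0.1522, 0.4136]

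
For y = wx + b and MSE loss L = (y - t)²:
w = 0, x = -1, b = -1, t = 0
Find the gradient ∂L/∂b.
∂L/∂b = -2

y = wx + b = (0)(-1) + -1 = -1
∂L/∂y = 2(y - t) = 2(-1 - 0) = -2
∂y/∂b = 1
∂L/∂b = ∂L/∂y · ∂y/∂b = -2 × 1 = -2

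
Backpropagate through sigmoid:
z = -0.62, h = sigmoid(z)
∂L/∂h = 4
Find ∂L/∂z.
∂L/∂z = 0.9097

σ(-0.62) = 0.3498
σ'(-0.62) = σ(-0.62)(1 - σ(-0.62)) = 0.3498 × 0.6502 = 0.2274
∂L/∂z = ∂L/∂h · σ'(z) = 4 × 0.2274 = 0.9097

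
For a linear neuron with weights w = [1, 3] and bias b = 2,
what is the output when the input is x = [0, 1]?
y = 5

y = (1)(0) + (3)(1) + 2 = 5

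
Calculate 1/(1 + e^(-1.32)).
0.7892

sigmoid(1.32) = 1/(1 + e^(-1.32)) = 1/(1 + 0.2671) = 0.7892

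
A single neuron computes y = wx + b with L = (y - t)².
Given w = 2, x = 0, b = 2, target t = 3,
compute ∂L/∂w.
∂L/∂w = 0

y = wx + b = (2)(0) + 2 = 2
∂L/∂y = 2(y - t) = 2(2 - 3) = -2
∂y/∂w = x = 0
∂L/∂w = ∂L/∂y · ∂y/∂w = -2 × 0 = 0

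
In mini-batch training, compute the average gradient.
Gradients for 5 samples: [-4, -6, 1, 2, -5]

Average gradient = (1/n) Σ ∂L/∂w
Average gradient = -2.4

Average = (1/5)(-4 + -6 + 1 + 2 + -5) = -12/5 = -2.4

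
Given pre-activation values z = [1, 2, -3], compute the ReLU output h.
h = [1, 2, 0]

ReLU applied element-wise: max(0,1)=1, max(0,2)=2, max(0,-3)=0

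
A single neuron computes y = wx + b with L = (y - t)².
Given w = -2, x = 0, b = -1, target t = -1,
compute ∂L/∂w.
∂L/∂w = 0

y = wx + b = (-2)(0) + -1 = -1
∂L/∂y = 2(y - t) = 2(-1 - -1) = 0
∂y/∂w = x = 0
∂L/∂w = ∂L/∂y · ∂y/∂w = 0 × 0 = 0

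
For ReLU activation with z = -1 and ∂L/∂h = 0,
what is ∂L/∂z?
∂L/∂z = 0

h = ReLU(-1) = 0
Since z < 0: ∂h/∂z = 0
∂L/∂z = ∂L/∂h · ∂h/∂z = 0 × 0 = 0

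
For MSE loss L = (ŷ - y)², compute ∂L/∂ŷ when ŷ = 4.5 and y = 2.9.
∂L/∂ŷ = 3.2

∂L/∂ŷ = 2(ŷ - y) = 2(4.5 - 2.9) = 2(1.6) = 3.2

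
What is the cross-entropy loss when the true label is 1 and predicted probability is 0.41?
L = 0.8916

L = -1·log(0.41) - 0·log(0.59) = -log(0.41) = 0.8916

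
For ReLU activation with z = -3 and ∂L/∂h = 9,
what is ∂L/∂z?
∂L/∂z = 0

h = ReLU(-3) = 0
Since z < 0: ∂h/∂z = 0
∂L/∂z = ∂L/∂h · ∂h/∂z = 9 × 0 = 0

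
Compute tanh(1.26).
0.8511

tanh(1.26) = (e^(1.26) - e^(-1.26))/(e^(1.26) + e^(-1.26)) = 0.8511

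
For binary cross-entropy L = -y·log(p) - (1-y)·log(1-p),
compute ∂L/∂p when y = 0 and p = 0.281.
∂L/∂p = 1.391

∂L/∂p = -y/p + (1-y)/(1-p) = 0 + 1/0.719 = 1.391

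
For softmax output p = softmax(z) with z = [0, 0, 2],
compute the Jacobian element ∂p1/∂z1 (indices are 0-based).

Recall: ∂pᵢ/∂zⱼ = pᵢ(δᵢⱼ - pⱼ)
∂p1/∂z1 = 0.09516

p = softmax(z) = [0.1065, 0.1065, 0.787]
p1 = 0.1065

∂p1/∂z1 = p1(1 - p1) = 0.1065 × (1 - 0.1065) = 0.09516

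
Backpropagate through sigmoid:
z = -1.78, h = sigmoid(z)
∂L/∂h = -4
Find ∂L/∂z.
∂L/∂z = -0.4939

σ(-1.78) = 0.1443
σ'(-1.78) = σ(-1.78)(1 - σ(-1.78)) = 0.1443 × 0.8557 = 0.1235
∂L/∂z = ∂L/∂h · σ'(z) = -4 × 0.1235 = -0.4939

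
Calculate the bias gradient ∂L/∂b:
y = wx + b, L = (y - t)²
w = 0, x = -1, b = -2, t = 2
∂L/∂b = -8

y = wx + b = (0)(-1) + -2 = -2
∂L/∂y = 2(y - t) = 2(-2 - 2) = -8
∂y/∂b = 1
∂L/∂b = ∂L/∂y · ∂y/∂b = -8 × 1 = -8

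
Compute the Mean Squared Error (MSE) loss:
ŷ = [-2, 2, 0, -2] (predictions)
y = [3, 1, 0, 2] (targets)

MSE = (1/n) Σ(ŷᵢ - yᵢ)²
MSE = 10.5

MSE = (1/4)((-2-3)² + (2-1)² + (0-0)² + (-2-2)²) = (1/4)(25 + 1 + 0 + 16) = 10.5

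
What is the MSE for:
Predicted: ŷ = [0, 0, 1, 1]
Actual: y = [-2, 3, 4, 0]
MSE = 5.75

MSE = (1/4)((0--2)² + (0-3)² + (1-4)² + (1-0)²) = (1/4)(4 + 9 + 9 + 1) = 5.75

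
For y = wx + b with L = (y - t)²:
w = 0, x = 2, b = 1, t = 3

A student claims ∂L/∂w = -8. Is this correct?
Correct

y = (0)(2) + 1 = 1
∂L/∂y = 2(y - t) = 2(1 - 3) = -4
∂y/∂w = x = 2
∂L/∂w = -4 × 2 = -8

Claimed value: -8
Correct: The correct gradient is -8.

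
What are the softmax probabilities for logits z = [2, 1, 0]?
p = [0.6652, 0.2447, 0.09]

exp(z) = [7.389, 2.718, 1]
Sum = 11.11
p = [0.6652, 0.2447, 0.09]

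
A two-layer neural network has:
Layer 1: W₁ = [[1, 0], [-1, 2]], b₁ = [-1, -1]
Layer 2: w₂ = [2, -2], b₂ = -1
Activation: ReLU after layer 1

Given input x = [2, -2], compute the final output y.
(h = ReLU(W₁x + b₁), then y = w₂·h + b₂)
y = 1

Layer 1 pre-activation: z₁ = [1, -7]
After ReLU: h = [1, 0]
Layer 2 output: y = 2×1 + -2×0 + -1 = 1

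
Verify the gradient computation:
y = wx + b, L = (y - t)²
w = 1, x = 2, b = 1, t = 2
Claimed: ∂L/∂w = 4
Correct

y = (1)(2) + 1 = 3
∂L/∂y = 2(y - t) = 2(3 - 2) = 2
∂y/∂w = x = 2
∂L/∂w = 2 × 2 = 4

Claimed value: 4
Correct: The correct gradient is 4.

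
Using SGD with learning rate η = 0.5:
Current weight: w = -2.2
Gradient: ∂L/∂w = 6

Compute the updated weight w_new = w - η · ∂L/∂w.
w_new = -5.2

w_new = w - η·∂L/∂w = -2.2 - 0.5×(6) = -2.2 - (3) = -5.2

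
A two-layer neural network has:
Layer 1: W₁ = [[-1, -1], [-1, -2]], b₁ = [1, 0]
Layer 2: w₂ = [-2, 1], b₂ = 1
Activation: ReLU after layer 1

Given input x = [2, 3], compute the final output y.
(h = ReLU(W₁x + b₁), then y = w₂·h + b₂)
y = 1

Layer 1 pre-activation: z₁ = [-4, -8]
After ReLU: h = [0, 0]
Layer 2 output: y = -2×0 + 1×0 + 1 = 1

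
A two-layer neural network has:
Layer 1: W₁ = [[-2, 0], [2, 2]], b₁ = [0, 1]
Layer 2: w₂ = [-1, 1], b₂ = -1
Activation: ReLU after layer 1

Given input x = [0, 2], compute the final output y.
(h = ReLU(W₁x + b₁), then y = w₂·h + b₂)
y = 4

Layer 1 pre-activation: z₁ = [0, 5]
After ReLU: h = [0, 5]
Layer 2 output: y = -1×0 + 1×5 + -1 = 4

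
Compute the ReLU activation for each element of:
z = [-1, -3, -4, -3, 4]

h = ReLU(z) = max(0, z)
h = [0, 0, 0, 0, 4]

ReLU applied element-wise: max(0,-1)=0, max(0,-3)=0, max(0,-4)=0, max(0,-3)=0, max(0,4)=4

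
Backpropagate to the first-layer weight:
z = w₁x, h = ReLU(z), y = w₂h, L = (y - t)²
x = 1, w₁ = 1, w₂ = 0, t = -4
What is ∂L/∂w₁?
∂L/∂w₁ = 0

Forward pass:
z = w₁x = 1×1 = 1
h = ReLU(1) = 1
y = w₂h = 0×1 = 0

Backward pass:
∂L/∂y = 2(y - t) = 2(0 - -4) = 8
∂y/∂h = w₂ = 0
∂h/∂z = 1 (ReLU derivative)
∂z/∂w₁ = x = 1

∂L/∂w₁ = 8 × 0 × 1 × 1 = 0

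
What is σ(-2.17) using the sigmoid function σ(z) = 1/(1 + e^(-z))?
0.1025

sigmoid(-2.17) = 1/(1 + e^(2.17)) = 1/(1 + 8.758) = 0.1025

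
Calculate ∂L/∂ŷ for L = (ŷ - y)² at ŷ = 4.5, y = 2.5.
∂L/∂ŷ = 4.0

∂L/∂ŷ = 2(ŷ - y) = 2(4.5 - 2.5) = 2(2.0) = 4.0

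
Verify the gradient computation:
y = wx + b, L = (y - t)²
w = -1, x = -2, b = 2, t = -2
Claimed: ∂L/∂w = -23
Incorrect

y = (-1)(-2) + 2 = 4
∂L/∂y = 2(y - t) = 2(4 - -2) = 12
∂y/∂w = x = -2
∂L/∂w = 12 × -2 = -24

Claimed value: -23
Incorrect: The correct gradient is -24.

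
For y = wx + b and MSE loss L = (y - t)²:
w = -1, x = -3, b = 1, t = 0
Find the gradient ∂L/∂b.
∂L/∂b = 8

y = wx + b = (-1)(-3) + 1 = 4
∂L/∂y = 2(y - t) = 2(4 - 0) = 8
∂y/∂b = 1
∂L/∂b = ∂L/∂y · ∂y/∂b = 8 × 1 = 8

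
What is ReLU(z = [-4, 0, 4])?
h = [0, 0, 4]

ReLU applied element-wise: max(0,-4)=0, max(0,0)=0, max(0,4)=4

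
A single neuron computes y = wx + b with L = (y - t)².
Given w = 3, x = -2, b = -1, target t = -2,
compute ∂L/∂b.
∂L/∂b = -10

y = wx + b = (3)(-2) + -1 = -7
∂L/∂y = 2(y - t) = 2(-7 - -2) = -10
∂y/∂b = 1
∂L/∂b = ∂L/∂y · ∂y/∂b = -10 × 1 = -10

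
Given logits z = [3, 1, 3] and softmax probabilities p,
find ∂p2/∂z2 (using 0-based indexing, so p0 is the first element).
∂p2/∂z2 = 0.249

p = softmax(z) = [0.4683, 0.06338, 0.4683]
p2 = 0.4683

∂p2/∂z2 = p2(1 - p2) = 0.4683 × (1 - 0.4683) = 0.249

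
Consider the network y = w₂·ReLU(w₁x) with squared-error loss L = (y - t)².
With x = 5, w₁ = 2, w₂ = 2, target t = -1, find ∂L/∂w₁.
∂L/∂w₁ = 420

Forward pass:
z = w₁x = 2×5 = 10
h = ReLU(10) = 10
y = w₂h = 2×10 = 20

Backward pass:
∂L/∂y = 2(y - t) = 2(20 - -1) = 42
∂y/∂h = w₂ = 2
∂h/∂z = 1 (ReLU derivative)
∂z/∂w₁ = x = 5

∂L/∂w₁ = 42 × 2 × 1 × 5 = 420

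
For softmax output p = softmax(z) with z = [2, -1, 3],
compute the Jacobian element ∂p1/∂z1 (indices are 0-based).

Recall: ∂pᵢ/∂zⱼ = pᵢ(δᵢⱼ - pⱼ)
∂p1/∂z1 = 0.01304

p = softmax(z) = [0.2654, 0.01321, 0.7214]
p1 = 0.01321

∂p1/∂z1 = p1(1 - p1) = 0.01321 × (1 - 0.01321) = 0.01304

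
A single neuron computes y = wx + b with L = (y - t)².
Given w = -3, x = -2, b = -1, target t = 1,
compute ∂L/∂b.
∂L/∂b = 8

y = wx + b = (-3)(-2) + -1 = 5
∂L/∂y = 2(y - t) = 2(5 - 1) = 8
∂y/∂b = 1
∂L/∂b = ∂L/∂y · ∂y/∂b = 8 × 1 = 8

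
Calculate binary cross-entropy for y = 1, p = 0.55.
L = 0.5978

L = -1·log(0.55) - 0·log(0.45) = -log(0.55) = 0.5978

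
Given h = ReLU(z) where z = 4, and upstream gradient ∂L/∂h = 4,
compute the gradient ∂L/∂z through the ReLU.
∂L/∂z = 4

h = ReLU(4) = 4
Since z > 0: ∂h/∂z = 1
∂L/∂z = ∂L/∂h · ∂h/∂z = 4 × 1 = 4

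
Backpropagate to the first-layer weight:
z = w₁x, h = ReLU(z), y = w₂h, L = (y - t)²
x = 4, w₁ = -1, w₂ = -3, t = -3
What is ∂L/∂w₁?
∂L/∂w₁ = 0

Forward pass:
z = w₁x = -1×4 = -4
h = ReLU(-4) = 0
y = w₂h = -3×0 = 0

Backward pass:
∂L/∂y = 2(y - t) = 2(0 - -3) = 6
∂y/∂h = w₂ = -3
∂h/∂z = 0 (ReLU derivative)
∂z/∂w₁ = x = 4

∂L/∂w₁ = 6 × -3 × 0 × 4 = 0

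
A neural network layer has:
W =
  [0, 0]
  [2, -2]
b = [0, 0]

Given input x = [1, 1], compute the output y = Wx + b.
y = [0, 0]

Wx = [0×1 + 0×1, 2×1 + -2×1]
   = [0, 0]
y = Wx + b = [0 + 0, 0 + 0] = [0, 0]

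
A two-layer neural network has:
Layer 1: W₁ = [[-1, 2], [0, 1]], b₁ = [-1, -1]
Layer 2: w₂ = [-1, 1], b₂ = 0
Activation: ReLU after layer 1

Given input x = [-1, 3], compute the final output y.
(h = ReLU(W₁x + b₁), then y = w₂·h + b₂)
y = -4

Layer 1 pre-activation: z₁ = [6, 2]
After ReLU: h = [6, 2]
Layer 2 output: y = -1×6 + 1×2 + 0 = -4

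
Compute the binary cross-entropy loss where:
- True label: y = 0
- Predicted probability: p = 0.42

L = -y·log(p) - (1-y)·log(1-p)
L = 0.5447

L = -0·log(0.42) - 1·log(0.58) = -log(0.58) = 0.5447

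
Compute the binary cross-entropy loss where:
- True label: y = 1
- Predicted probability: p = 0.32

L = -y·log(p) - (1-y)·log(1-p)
L = 1.139

L = -1·log(0.32) - 0·log(0.68) = -log(0.32) = 1.139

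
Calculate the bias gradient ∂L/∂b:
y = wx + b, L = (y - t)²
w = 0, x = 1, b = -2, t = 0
∂L/∂b = -4

y = wx + b = (0)(1) + -2 = -2
∂L/∂y = 2(y - t) = 2(-2 - 0) = -4
∂y/∂b = 1
∂L/∂b = ∂L/∂y · ∂y/∂b = -4 × 1 = -4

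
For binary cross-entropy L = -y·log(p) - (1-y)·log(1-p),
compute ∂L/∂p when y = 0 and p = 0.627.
∂L/∂p = 2.681

∂L/∂p = -y/p + (1-y)/(1-p) = 0 + 1/0.373 = 2.681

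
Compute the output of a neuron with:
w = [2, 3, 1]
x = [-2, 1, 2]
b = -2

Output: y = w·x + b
y = -1

y = (2)(-2) + (3)(1) + (1)(2) + -2 = -1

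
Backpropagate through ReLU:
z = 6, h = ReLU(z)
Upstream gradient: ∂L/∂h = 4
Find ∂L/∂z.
∂L/∂z = 4

h = ReLU(6) = 6
Since z > 0: ∂h/∂z = 1
∂L/∂z = ∂L/∂h · ∂h/∂z = 4 × 1 = 4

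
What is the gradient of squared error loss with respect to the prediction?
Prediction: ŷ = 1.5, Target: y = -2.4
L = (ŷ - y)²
∂L/∂ŷ = 7.8

∂L/∂ŷ = 2(ŷ - y) = 2(1.5 - -2.4) = 2(3.9) = 7.8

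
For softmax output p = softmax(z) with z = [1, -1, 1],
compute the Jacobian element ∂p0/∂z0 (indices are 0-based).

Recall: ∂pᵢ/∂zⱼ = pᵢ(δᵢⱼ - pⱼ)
∂p0/∂z0 = 0.249

p = softmax(z) = [0.4683, 0.06338, 0.4683]
p0 = 0.4683

∂p0/∂z0 = p0(1 - p0) = 0.4683 × (1 - 0.4683) = 0.249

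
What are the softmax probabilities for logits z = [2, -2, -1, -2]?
p = [0.9205, 0.0169, 0.0458, 0.0169]

exp(z) = [7.389, 0.1353, 0.3679, 0.1353]
Sum = 8.028
p = [0.9205, 0.0169, 0.0458, 0.0169]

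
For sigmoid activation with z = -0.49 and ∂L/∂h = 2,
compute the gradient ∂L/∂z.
∂L/∂z = 0.4711

σ(-0.49) = 0.3799
σ'(-0.49) = σ(-0.49)(1 - σ(-0.49)) = 0.3799 × 0.6201 = 0.2356
∂L/∂z = ∂L/∂h · σ'(z) = 2 × 0.2356 = 0.4711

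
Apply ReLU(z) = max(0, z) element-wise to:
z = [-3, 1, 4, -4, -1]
h = [0, 1, 4, 0, 0]

ReLU applied element-wise: max(0,-3)=0, max(0,1)=1, max(0,4)=4, max(0,-4)=0, max(0,-1)=0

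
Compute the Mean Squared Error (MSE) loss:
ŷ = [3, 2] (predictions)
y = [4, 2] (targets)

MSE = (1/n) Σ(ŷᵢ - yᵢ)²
MSE = 0.5

MSE = (1/2)((3-4)² + (2-2)²) = (1/2)(1 + 0) = 0.5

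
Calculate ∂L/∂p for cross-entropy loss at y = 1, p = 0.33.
∂L/∂p = -3.03

∂L/∂p = -y/p + (1-y)/(1-p) = -1/0.33 + 0 = -3.03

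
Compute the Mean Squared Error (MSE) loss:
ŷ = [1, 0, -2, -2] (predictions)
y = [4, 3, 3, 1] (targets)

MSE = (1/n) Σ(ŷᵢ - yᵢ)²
MSE = 13

MSE = (1/4)((1-4)² + (0-3)² + (-2-3)² + (-2-1)²) = (1/4)(9 + 9 + 25 + 9) = 13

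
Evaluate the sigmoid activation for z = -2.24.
0.09622

sigmoid(-2.24) = 1/(1 + e^(2.24)) = 1/(1 + 9.393) = 0.09622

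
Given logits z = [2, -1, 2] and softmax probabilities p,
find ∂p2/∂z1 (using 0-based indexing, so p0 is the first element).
∂p2/∂z1 = -0.01185

p = softmax(z) = [0.4879, 0.02429, 0.4879]
p2 = 0.4879, p1 = 0.02429

∂p2/∂z1 = -p2 × p1 = -0.4879 × 0.02429 = -0.01185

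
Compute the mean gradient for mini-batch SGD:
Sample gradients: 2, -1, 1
Average gradient = 0.6667

Average = (1/3)(2 + -1 + 1) = 2/3 = 0.6667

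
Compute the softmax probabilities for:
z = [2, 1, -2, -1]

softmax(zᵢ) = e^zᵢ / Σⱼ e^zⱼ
p = [0.6964, 0.2562, 0.0128, 0.0347]

exp(z) = [7.389, 2.718, 0.1353, 0.3679]
Sum = 10.61
p = [0.6964, 0.2562, 0.0128, 0.0347]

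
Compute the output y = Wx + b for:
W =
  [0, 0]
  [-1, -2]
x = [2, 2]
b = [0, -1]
y = [0, -7]

Wx = [0×2 + 0×2, -1×2 + -2×2]
   = [0, -6]
y = Wx + b = [0 + 0, -6 + -1] = [0, -7]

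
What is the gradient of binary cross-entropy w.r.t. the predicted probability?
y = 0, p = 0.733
∂L/∂p = 3.745

∂L/∂p = -y/p + (1-y)/(1-p) = 0 + 1/0.267 = 3.745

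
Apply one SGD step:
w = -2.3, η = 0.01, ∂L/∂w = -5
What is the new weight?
w_new = -2.25

w_new = w - η·∂L/∂w = -2.3 - 0.01×(-5) = -2.3 - (-0.05) = -2.25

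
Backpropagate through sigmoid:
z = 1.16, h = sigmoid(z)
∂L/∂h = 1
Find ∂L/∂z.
∂L/∂z = 0.1817

σ(1.16) = 0.7613
σ'(1.16) = σ(1.16)(1 - σ(1.16)) = 0.7613 × 0.2387 = 0.1817
∂L/∂z = ∂L/∂h · σ'(z) = 1 × 0.1817 = 0.1817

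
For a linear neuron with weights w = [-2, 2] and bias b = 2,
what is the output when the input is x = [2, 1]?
y = 0

y = (-2)(2) + (2)(1) + 2 = 0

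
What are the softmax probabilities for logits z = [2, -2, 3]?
p = [0.2676, 0.0049, 0.7275]

exp(z) = [7.389, 0.1353, 20.09]
Sum = 27.61
p = [0.2676, 0.0049, 0.7275]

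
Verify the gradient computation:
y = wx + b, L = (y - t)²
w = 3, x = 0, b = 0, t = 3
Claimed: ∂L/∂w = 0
Correct

y = (3)(0) + 0 = 0
∂L/∂y = 2(y - t) = 2(0 - 3) = -6
∂y/∂w = x = 0
∂L/∂w = -6 × 0 = 0

Claimed value: 0
Correct: The correct gradient is 0.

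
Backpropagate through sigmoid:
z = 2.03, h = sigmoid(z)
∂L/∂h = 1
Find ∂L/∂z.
∂L/∂z = 0.1026

σ(2.03) = 0.8839
σ'(2.03) = σ(2.03)(1 - σ(2.03)) = 0.8839 × 0.1161 = 0.1026
∂L/∂z = ∂L/∂h · σ'(z) = 1 × 0.1026 = 0.1026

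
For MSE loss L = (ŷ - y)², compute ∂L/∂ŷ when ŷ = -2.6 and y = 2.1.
∂L/∂ŷ = -9.4

∂L/∂ŷ = 2(ŷ - y) = 2(-2.6 - 2.1) = 2(-4.7) = -9.4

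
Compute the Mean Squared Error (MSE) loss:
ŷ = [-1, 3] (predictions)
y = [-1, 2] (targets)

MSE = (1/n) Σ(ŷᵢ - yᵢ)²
MSE = 0.5

MSE = (1/2)((-1--1)² + (3-2)²) = (1/2)(0 + 1) = 0.5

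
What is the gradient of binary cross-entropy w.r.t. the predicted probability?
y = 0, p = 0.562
∂L/∂p = 2.283

∂L/∂p = -y/p + (1-y)/(1-p) = 0 + 1/0.438 = 2.283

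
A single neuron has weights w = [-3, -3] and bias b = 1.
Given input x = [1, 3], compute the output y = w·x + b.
y = -11

y = (-3)(1) + (-3)(3) + 1 = -11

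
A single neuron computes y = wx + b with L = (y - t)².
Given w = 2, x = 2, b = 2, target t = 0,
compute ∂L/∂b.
∂L/∂b = 12

y = wx + b = (2)(2) + 2 = 6
∂L/∂y = 2(y - t) = 2(6 - 0) = 12
∂y/∂b = 1
∂L/∂b = ∂L/∂y · ∂y/∂b = 12 × 1 = 12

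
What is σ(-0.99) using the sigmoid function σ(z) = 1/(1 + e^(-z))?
0.2709

sigmoid(-0.99) = 1/(1 + e^(0.99)) = 1/(1 + 2.691) = 0.2709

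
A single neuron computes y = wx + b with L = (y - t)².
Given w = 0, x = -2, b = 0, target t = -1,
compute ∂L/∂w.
∂L/∂w = -4

y = wx + b = (0)(-2) + 0 = 0
∂L/∂y = 2(y - t) = 2(0 - -1) = 2
∂y/∂w = x = -2
∂L/∂w = ∂L/∂y · ∂y/∂w = 2 × -2 = -4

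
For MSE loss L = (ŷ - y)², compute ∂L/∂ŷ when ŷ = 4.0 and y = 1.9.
∂L/∂ŷ = 4.2

∂L/∂ŷ = 2(ŷ - y) = 2(4.0 - 1.9) = 2(2.1) = 4.2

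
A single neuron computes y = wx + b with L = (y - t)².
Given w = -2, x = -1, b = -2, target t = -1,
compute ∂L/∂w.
∂L/∂w = -2

y = wx + b = (-2)(-1) + -2 = 0
∂L/∂y = 2(y - t) = 2(0 - -1) = 2
∂y/∂w = x = -1
∂L/∂w = ∂L/∂y · ∂y/∂w = 2 × -1 = -2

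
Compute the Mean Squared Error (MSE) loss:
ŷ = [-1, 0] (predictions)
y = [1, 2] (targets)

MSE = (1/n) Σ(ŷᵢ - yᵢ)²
MSE = 4

MSE = (1/2)((-1-1)² + (0-2)²) = (1/2)(4 + 4) = 4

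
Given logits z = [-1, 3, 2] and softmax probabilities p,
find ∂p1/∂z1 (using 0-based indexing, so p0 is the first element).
∂p1/∂z1 = 0.201

p = softmax(z) = [0.01321, 0.7214, 0.2654]
p1 = 0.7214

∂p1/∂z1 = p1(1 - p1) = 0.7214 × (1 - 0.7214) = 0.201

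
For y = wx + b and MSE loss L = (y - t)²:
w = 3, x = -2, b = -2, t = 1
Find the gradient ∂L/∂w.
∂L/∂w = 36

y = wx + b = (3)(-2) + -2 = -8
∂L/∂y = 2(y - t) = 2(-8 - 1) = -18
∂y/∂w = x = -2
∂L/∂w = ∂L/∂y · ∂y/∂w = -18 × -2 = 36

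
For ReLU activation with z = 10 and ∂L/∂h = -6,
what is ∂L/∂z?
∂L/∂z = -6

h = ReLU(10) = 10
Since z > 0: ∂h/∂z = 1
∂L/∂z = ∂L/∂h · ∂h/∂z = -6 × 1 = -6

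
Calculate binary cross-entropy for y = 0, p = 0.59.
L = 0.8916

L = -0·log(0.59) - 1·log(0.41) = -log(0.41) = 0.8916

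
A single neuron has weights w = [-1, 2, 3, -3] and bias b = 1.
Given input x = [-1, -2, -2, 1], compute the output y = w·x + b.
y = -11

y = (-1)(-1) + (2)(-2) + (3)(-2) + (-3)(1) + 1 = -11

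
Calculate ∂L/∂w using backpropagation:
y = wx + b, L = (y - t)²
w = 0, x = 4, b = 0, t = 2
∂L/∂w = -16

y = wx + b = (0)(4) + 0 = 0
∂L/∂y = 2(y - t) = 2(0 - 2) = -4
∂y/∂w = x = 4
∂L/∂w = ∂L/∂y · ∂y/∂w = -4 × 4 = -16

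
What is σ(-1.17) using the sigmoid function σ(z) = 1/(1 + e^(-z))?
0.2369

sigmoid(-1.17) = 1/(1 + e^(1.17)) = 1/(1 + 3.222) = 0.2369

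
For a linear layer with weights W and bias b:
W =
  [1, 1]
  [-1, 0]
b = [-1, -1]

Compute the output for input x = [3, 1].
y = [3, -4]

Wx = [1×3 + 1×1, -1×3 + 0×1]
   = [4, -3]
y = Wx + b = [4 + -1, -3 + -1] = [3, -4]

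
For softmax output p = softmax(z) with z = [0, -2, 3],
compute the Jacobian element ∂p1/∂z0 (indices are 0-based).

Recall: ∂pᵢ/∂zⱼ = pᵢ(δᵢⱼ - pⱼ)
∂p1/∂z0 = -0.0003005

p = softmax(z) = [0.04712, 0.006377, 0.9465]
p1 = 0.006377, p0 = 0.04712

∂p1/∂z0 = -p1 × p0 = -0.006377 × 0.04712 = -0.0003005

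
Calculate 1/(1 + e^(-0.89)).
0.7089

sigmoid(0.89) = 1/(1 + e^(-0.89)) = 1/(1 + 0.4107) = 0.7089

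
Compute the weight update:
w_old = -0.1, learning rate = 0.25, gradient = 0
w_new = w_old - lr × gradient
w_new = -0.1

w_new = w - η·∂L/∂w = -0.1 - 0.25×(0) = -0.1 - (0) = -0.1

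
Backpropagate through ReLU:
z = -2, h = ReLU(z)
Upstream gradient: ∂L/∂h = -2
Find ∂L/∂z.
∂L/∂z = 0

h = ReLU(-2) = 0
Since z < 0: ∂h/∂z = 0
∂L/∂z = ∂L/∂h · ∂h/∂z = -2 × 0 = 0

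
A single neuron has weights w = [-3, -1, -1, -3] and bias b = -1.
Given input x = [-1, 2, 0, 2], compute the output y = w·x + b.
y = -6

y = (-3)(-1) + (-1)(2) + (-1)(0) + (-3)(2) + -1 = -6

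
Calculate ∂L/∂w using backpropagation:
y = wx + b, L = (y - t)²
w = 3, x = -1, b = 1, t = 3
∂L/∂w = 10

y = wx + b = (3)(-1) + 1 = -2
∂L/∂y = 2(y - t) = 2(-2 - 3) = -10
∂y/∂w = x = -1
∂L/∂w = ∂L/∂y · ∂y/∂w = -10 × -1 = 10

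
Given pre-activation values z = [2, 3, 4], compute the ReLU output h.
h = [2, 3, 4]

ReLU applied element-wise: max(0,2)=2, max(0,3)=3, max(0,4)=4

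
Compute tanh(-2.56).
-0.9881

tanh(-2.56) = (e^(-2.56) - e^(2.56))/(e^(-2.56) + e^(2.56)) = -0.9881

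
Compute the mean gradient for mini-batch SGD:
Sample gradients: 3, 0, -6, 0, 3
Average gradient = 0

Average = (1/5)(3 + 0 + -6 + 0 + 3) = 0/5 = 0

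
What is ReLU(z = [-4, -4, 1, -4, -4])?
h = [0, 0, 1, 0, 0]

ReLU applied element-wise: max(0,-4)=0, max(0,-4)=0, max(0,1)=1, max(0,-4)=0, max(0,-4)=0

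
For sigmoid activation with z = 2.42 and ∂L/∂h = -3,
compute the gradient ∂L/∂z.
∂L/∂z = -0.225

σ(2.42) = 0.9183
σ'(2.42) = σ(2.42)(1 - σ(2.42)) = 0.9183 × 0.08166 = 0.07499
∂L/∂z = ∂L/∂h · σ'(z) = -3 × 0.07499 = -0.225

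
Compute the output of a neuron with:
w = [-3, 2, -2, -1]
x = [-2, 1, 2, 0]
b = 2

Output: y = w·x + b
y = 6

y = (-3)(-2) + (2)(1) + (-2)(2) + (-1)(0) + 2 = 6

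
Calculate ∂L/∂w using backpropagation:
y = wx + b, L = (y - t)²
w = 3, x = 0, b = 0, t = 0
∂L/∂w = 0

y = wx + b = (3)(0) + 0 = 0
∂L/∂y = 2(y - t) = 2(0 - 0) = 0
∂y/∂w = x = 0
∂L/∂w = ∂L/∂y · ∂y/∂w = 0 × 0 = 0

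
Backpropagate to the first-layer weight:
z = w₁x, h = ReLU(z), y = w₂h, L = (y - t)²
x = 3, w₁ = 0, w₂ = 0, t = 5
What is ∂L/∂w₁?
∂L/∂w₁ = 0

Forward pass:
z = w₁x = 0×3 = 0
h = ReLU(0) = 0
y = w₂h = 0×0 = 0

Backward pass:
∂L/∂y = 2(y - t) = 2(0 - 5) = -10
∂y/∂h = w₂ = 0
∂h/∂z = 0 (ReLU derivative)
∂z/∂w₁ = x = 3

∂L/∂w₁ = -10 × 0 × 0 × 3 = 0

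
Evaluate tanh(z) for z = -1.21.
-0.8367

tanh(-1.21) = (e^(-1.21) - e^(1.21))/(e^(-1.21) + e^(1.21)) = -0.8367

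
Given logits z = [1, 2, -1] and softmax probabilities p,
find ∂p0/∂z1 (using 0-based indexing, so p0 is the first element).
∂p0/∂z1 = -0.183

p = softmax(z) = [0.2595, 0.7054, 0.03512]
p0 = 0.2595, p1 = 0.7054

∂p0/∂z1 = -p0 × p1 = -0.2595 × 0.7054 = -0.183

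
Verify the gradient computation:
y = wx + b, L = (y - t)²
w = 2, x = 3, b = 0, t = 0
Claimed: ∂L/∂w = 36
Correct

y = (2)(3) + 0 = 6
∂L/∂y = 2(y - t) = 2(6 - 0) = 12
∂y/∂w = x = 3
∂L/∂w = 12 × 3 = 36

Claimed value: 36
Correct: The correct gradient is 36.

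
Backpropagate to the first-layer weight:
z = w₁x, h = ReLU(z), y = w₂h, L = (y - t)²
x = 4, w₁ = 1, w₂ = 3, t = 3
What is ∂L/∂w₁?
∂L/∂w₁ = 216

Forward pass:
z = w₁x = 1×4 = 4
h = ReLU(4) = 4
y = w₂h = 3×4 = 12

Backward pass:
∂L/∂y = 2(y - t) = 2(12 - 3) = 18
∂y/∂h = w₂ = 3
∂h/∂z = 1 (ReLU derivative)
∂z/∂w₁ = x = 4

∂L/∂w₁ = 18 × 3 × 1 × 4 = 216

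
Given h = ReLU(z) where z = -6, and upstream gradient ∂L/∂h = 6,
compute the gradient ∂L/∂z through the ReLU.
∂L/∂z = 0

h = ReLU(-6) = 0
Since z < 0: ∂h/∂z = 0
∂L/∂z = ∂L/∂h · ∂h/∂z = 6 × 0 = 0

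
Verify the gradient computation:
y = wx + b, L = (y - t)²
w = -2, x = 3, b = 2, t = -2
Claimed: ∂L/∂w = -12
Correct

y = (-2)(3) + 2 = -4
∂L/∂y = 2(y - t) = 2(-4 - -2) = -4
∂y/∂w = x = 3
∂L/∂w = -4 × 3 = -12

Claimed value: -12
Correct: The correct gradient is -12.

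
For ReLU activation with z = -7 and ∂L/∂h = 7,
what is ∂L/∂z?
∂L/∂z = 0

h = ReLU(-7) = 0
Since z < 0: ∂h/∂z = 0
∂L/∂z = ∂L/∂h · ∂h/∂z = 7 × 0 = 0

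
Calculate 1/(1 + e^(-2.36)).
0.9137

sigmoid(2.36) = 1/(1 + e^(-2.36)) = 1/(1 + 0.09442) = 0.9137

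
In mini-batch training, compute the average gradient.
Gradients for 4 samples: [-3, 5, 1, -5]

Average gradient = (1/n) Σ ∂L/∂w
Average gradient = -0.5

Average = (1/4)(-3 + 5 + 1 + -5) = -2/4 = -0.5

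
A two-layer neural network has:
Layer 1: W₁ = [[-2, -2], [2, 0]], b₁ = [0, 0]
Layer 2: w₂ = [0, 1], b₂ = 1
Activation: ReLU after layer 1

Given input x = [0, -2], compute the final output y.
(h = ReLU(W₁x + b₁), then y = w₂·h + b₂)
y = 1

Layer 1 pre-activation: z₁ = [4, 0]
After ReLU: h = [4, 0]
Layer 2 output: y = 0×4 + 1×0 + 1 = 1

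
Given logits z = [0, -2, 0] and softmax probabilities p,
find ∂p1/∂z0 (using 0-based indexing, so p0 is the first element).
∂p1/∂z0 = -0.02968

p = softmax(z) = [0.4683, 0.06338, 0.4683]
p1 = 0.06338, p0 = 0.4683

∂p1/∂z0 = -p1 × p0 = -0.06338 × 0.4683 = -0.02968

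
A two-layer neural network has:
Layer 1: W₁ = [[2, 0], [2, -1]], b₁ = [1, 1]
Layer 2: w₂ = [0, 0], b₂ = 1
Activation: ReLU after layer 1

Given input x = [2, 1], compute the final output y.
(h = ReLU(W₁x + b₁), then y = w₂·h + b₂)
y = 1

Layer 1 pre-activation: z₁ = [5, 4]
After ReLU: h = [5, 4]
Layer 2 output: y = 0×5 + 0×4 + 1 = 1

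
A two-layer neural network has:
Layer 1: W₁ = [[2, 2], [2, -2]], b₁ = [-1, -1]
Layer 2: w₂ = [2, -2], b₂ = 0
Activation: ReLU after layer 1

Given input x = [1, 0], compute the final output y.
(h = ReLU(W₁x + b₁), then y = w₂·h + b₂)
y = 0

Layer 1 pre-activation: z₁ = [1, 1]
After ReLU: h = [1, 1]
Layer 2 output: y = 2×1 + -2×1 + 0 = 0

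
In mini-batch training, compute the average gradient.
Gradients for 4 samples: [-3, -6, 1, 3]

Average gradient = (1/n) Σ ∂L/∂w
Average gradient = -1.25

Average = (1/4)(-3 + -6 + 1 + 3) = -5/4 = -1.25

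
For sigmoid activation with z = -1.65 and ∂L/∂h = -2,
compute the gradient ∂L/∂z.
∂L/∂z = -0.2703

σ(-1.65) = 0.1611
σ'(-1.65) = σ(-1.65)(1 - σ(-1.65)) = 0.1611 × 0.8389 = 0.1352
∂L/∂z = ∂L/∂h · σ'(z) = -2 × 0.1352 = -0.2703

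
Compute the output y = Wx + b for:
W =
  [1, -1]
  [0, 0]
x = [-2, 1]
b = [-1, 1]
y = [-4, 1]

Wx = [1×-2 + -1×1, 0×-2 + 0×1]
   = [-3, 0]
y = Wx + b = [-3 + -1, 0 + 1] = [-4, 1]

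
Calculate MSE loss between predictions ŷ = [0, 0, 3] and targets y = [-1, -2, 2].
MSE = 2

MSE = (1/3)((0--1)² + (0--2)² + (3-2)²) = (1/3)(1 + 4 + 1) = 2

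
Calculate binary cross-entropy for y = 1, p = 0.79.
L = 0.2357

L = -1·log(0.79) - 0·log(0.21) = -log(0.79) = 0.2357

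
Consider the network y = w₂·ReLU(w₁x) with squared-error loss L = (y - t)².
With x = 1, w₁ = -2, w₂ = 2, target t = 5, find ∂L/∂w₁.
∂L/∂w₁ = 0

Forward pass:
z = w₁x = -2×1 = -2
h = ReLU(-2) = 0
y = w₂h = 2×0 = 0

Backward pass:
∂L/∂y = 2(y - t) = 2(0 - 5) = -10
∂y/∂h = w₂ = 2
∂h/∂z = 0 (ReLU derivative)
∂z/∂w₁ = x = 1

∂L/∂w₁ = -10 × 2 × 0 × 1 = 0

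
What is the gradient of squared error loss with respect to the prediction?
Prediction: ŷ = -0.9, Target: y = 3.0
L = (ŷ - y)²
∂L/∂ŷ = -7.8

∂L/∂ŷ = 2(ŷ - y) = 2(-0.9 - 3.0) = 2(-3.9) = -7.8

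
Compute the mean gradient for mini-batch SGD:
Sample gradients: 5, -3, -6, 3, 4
Average gradient = 0.6

Average = (1/5)(5 + -3 + -6 + 3 + 4) = 3/5 = 0.6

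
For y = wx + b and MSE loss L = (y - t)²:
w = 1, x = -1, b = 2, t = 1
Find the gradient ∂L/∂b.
∂L/∂b = 0

y = wx + b = (1)(-1) + 2 = 1
∂L/∂y = 2(y - t) = 2(1 - 1) = 0
∂y/∂b = 1
∂L/∂b = ∂L/∂y · ∂y/∂b = 0 × 1 = 0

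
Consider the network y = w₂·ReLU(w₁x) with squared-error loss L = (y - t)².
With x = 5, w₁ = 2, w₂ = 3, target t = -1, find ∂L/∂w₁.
∂L/∂w₁ = 930

Forward pass:
z = w₁x = 2×5 = 10
h = ReLU(10) = 10
y = w₂h = 3×10 = 30

Backward pass:
∂L/∂y = 2(y - t) = 2(30 - -1) = 62
∂y/∂h = w₂ = 3
∂h/∂z = 1 (ReLU derivative)
∂z/∂w₁ = x = 5

∂L/∂w₁ = 62 × 3 × 1 × 5 = 930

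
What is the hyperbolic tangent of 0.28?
0.2729

tanh(0.28) = (e^(0.28) - e^(-0.28))/(e^(0.28) + e^(-0.28)) = 0.2729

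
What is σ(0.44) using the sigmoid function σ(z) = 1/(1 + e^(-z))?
0.6083

sigmoid(0.44) = 1/(1 + e^(-0.44)) = 1/(1 + 0.644) = 0.6083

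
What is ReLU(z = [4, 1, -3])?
h = [4, 1, 0]

ReLU applied element-wise: max(0,4)=4, max(0,1)=1, max(0,-3)=0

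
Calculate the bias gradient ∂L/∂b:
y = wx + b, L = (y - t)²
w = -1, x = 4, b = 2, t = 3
∂L/∂b = -10

y = wx + b = (-1)(4) + 2 = -2
∂L/∂y = 2(y - t) = 2(-2 - 3) = -10
∂y/∂b = 1
∂L/∂b = ∂L/∂y · ∂y/∂b = -10 × 1 = -10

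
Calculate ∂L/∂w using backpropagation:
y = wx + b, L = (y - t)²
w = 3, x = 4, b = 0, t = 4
∂L/∂w = 64

y = wx + b = (3)(4) + 0 = 12
∂L/∂y = 2(y - t) = 2(12 - 4) = 16
∂y/∂w = x = 4
∂L/∂w = ∂L/∂y · ∂y/∂w = 16 × 4 = 64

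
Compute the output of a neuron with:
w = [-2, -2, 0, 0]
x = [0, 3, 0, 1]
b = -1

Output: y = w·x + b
y = -7

y = (-2)(0) + (-2)(3) + (0)(0) + (0)(1) + -1 = -7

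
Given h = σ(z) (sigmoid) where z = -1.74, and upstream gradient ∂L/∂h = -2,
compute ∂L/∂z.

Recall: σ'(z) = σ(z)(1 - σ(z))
∂L/∂z = -0.254

σ(-1.74) = 0.1493
σ'(-1.74) = σ(-1.74)(1 - σ(-1.74)) = 0.1493 × 0.8507 = 0.127
∂L/∂z = ∂L/∂h · σ'(z) = -2 × 0.127 = -0.254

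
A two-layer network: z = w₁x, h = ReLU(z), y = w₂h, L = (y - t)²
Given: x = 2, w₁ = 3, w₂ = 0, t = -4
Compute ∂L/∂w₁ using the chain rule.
∂L/∂w₁ = 0

Forward pass:
z = w₁x = 3×2 = 6
h = ReLU(6) = 6
y = w₂h = 0×6 = 0

Backward pass:
∂L/∂y = 2(y - t) = 2(0 - -4) = 8
∂y/∂h = w₂ = 0
∂h/∂z = 1 (ReLU derivative)
∂z/∂w₁ = x = 2

∂L/∂w₁ = 8 × 0 × 1 × 2 = 0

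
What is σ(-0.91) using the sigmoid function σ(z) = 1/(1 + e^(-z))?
0.287

sigmoid(-0.91) = 1/(1 + e^(0.91)) = 1/(1 + 2.484) = 0.287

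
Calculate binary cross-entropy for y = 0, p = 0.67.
L = 1.109

L = -0·log(0.67) - 1·log(0.33) = -log(0.33) = 1.109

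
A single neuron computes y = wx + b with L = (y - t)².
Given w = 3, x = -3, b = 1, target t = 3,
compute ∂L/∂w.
∂L/∂w = 66

y = wx + b = (3)(-3) + 1 = -8
∂L/∂y = 2(y - t) = 2(-8 - 3) = -22
∂y/∂w = x = -3
∂L/∂w = ∂L/∂y · ∂y/∂w = -22 × -3 = 66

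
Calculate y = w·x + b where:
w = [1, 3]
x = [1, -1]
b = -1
y = -3

y = (1)(1) + (3)(-1) + -1 = -3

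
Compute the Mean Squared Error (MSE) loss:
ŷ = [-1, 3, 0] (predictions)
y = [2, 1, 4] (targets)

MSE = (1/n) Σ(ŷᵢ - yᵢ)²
MSE = 9.667

MSE = (1/3)((-1-2)² + (3-1)² + (0-4)²) = (1/3)(9 + 4 + 16) = 9.667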